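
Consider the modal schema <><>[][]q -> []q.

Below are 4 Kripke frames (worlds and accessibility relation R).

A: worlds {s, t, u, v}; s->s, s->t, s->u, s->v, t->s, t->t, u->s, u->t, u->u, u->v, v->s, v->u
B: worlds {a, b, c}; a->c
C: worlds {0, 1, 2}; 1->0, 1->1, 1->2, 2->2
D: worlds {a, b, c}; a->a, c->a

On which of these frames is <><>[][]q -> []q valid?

A, B, D

The schema corresponds to a generalized confluence (Geach) condition: forall x forall y forall z ((x R^2 y & xRz) -> exists w (y R^2 w & z = w)).
A: condition met.
B: condition met.
C: fails — 1R²0, 1R0 but no w with 0R²w and 0=w.
D: condition met.
Valid on: A, B, D.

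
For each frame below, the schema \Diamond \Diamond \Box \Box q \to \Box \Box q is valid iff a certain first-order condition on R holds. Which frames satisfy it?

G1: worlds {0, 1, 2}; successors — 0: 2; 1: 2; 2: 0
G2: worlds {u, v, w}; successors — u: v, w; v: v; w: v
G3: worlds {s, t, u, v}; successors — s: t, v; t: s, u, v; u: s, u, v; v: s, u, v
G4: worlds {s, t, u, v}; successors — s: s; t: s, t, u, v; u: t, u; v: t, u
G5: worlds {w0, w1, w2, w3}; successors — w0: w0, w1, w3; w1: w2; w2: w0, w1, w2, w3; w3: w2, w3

Frame correspondent (Sahlqvist): \forall x \forall y \forall z ((x R^2 y \wedge x R^2 z) \to \exists w (y R^2 w \wedge z = w)) — i.e. a generalized confluence (Geach) condition.
G1: satisfies the condition.
G2: satisfies the condition.
G3: fails — tR²s, tR²t but no w with sR²w and t=w.
G4: fails — tR²s, tR²t but no w with sR²w and t=w.
G5: satisfies the condition.

G1, G2, G5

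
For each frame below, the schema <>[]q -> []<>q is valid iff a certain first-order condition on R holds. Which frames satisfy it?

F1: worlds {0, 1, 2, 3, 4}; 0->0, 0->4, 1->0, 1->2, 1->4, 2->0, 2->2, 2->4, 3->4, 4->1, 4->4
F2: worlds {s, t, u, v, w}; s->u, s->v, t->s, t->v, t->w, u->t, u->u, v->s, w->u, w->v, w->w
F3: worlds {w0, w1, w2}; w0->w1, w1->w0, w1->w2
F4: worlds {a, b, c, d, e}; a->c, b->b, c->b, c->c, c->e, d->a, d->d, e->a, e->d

F1

Frame correspondent (Sahlqvist): forall x forall y forall z (Rxy & Rxz -> exists w (Ryw & Rzw)) — i.e. convergence.
F1: holds.
F2: fails — Rsv and Rsu but v and u have no common successor.
F3: fails — Rw1w2 and Rw1w2 but w2 and w2 have no common successor.
F4: fails — Rcc and Rce but c and e have no common successor.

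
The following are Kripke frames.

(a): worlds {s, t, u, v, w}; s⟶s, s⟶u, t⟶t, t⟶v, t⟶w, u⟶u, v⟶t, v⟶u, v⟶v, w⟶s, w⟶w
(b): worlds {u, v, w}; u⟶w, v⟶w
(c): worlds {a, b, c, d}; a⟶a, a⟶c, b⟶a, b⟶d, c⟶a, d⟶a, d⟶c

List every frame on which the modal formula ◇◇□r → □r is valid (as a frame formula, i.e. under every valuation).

(b)

The schema corresponds to a generalized confluence (Geach) condition: ∀x ∀y ∀z ((xR²y ∧ xRz) → ∃w (yRw ∧ z = w)).
(a): fails — sR²u, sRs but no w* with uRw* and s=w*.
(b): satisfies the condition.
(c): fails — aR²c, aRc but no w with cRw and c=w.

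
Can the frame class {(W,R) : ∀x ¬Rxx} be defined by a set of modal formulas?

No

If a class were modally definable it would be closed under surjective bounded morphisms (Goldblatt–Thomason).
The 4-cycle (worlds 0,1,2,3 with 0→1→2→3→0) is irreflexive, and the map sending every world to a single reflexive point • is a surjective bounded morphism (forth: every edge maps to (•,•); back: every world has a successor). So any modal formula valid on the 4-cycle is also valid on the reflexive point, which is not irreflexive.
So no modal formula (or set of formulas) defines exactly the irreflexive frames.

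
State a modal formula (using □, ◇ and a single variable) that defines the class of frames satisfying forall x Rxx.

□q → q

The condition is reflexivity. The T schema □q → q defines it.
Suppose □q→q is valid. At any x set V(q)={w : Rxw}. Then □q holds at x, so q holds at x, i.e. Rxx.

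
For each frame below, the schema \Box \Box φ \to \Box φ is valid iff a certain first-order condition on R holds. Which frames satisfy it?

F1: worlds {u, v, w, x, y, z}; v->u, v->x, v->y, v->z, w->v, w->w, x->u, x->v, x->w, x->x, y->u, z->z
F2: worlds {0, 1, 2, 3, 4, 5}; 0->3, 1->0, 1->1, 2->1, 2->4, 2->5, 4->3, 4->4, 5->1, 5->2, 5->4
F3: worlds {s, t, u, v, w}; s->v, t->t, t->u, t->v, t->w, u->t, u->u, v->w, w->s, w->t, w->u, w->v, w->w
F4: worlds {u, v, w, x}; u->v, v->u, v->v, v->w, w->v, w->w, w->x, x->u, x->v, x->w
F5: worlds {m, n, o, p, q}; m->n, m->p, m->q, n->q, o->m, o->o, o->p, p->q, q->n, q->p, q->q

Frame correspondent (Sahlqvist): \forall x \forall y (Rxy \to \exists z (Rxz \wedge Rzy)) — i.e. density.
F1: fails — Rvy but no t with Rvt and Rty.
F2: fails — R25 but no z with R2z and Rz5.
F3: fails — Rsv but no z with Rsz and Rzv.
F4: condition met.
F5: condition met.

F4, F5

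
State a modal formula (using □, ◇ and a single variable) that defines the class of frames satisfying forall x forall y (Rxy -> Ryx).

The condition is symmetry. The B schema ψ → □◇ψ defines it.
Suppose ψ→□◇ψ is valid. Take Rxy and set V(ψ)={x}. Then ψ at x, so □◇ψ at x, so ◇ψ at y, so some z with Ryz has ψ; z=x, i.e. Ryx.

ψ → □◇ψ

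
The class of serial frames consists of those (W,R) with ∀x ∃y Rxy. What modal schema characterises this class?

□ψ → ◇ψ

This is seriality; the standard corresponding axiom is D: □ψ → ◇ψ.
Suppose □ψ→◇ψ is valid. At any x set V(ψ)=W. Then □ψ at x, so ◇ψ at x, so x has a successor.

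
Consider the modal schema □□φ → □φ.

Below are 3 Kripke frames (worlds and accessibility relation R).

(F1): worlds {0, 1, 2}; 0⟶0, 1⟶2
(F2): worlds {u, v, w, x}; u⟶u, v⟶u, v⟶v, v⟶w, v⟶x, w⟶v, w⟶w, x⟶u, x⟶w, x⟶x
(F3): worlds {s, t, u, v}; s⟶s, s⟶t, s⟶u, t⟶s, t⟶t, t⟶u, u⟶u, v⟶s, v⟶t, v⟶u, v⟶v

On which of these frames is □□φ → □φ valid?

The schema corresponds to density: ∀x ∀y (Rxy → ∃z (Rxz ∧ Rzy)).
(F1): fails — R12 but no z with R1z and Rz2.
(F2): holds.
(F3): holds.

(F2), (F3)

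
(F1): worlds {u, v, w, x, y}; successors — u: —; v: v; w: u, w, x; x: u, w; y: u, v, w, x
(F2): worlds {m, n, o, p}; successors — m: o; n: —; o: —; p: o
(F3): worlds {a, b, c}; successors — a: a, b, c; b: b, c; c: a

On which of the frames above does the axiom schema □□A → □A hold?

(F1), (F3)

Frame correspondent (Sahlqvist): ∀x ∀y (Rxy → ∃z (Rxz ∧ Rzy)) — i.e. density.
(F1): holds.
(F2): fails — Rpo but no z with Rpz and Rzo.
(F3): holds.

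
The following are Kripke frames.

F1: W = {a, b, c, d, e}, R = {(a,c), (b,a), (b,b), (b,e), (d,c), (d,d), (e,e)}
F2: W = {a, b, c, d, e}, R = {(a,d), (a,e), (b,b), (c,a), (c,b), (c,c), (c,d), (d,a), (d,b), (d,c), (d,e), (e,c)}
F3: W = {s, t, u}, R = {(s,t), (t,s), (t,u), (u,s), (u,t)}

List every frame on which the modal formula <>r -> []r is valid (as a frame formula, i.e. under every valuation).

This is the axiom for partial functionality; its first-order frame correspondent is forall x forall y forall z (Rxy & Rxz -> y = z).
F1: fails — b sees both a and b.
F2: fails — a sees both d and e.
F3: fails — t sees both s and u.
Valid on no frame.

none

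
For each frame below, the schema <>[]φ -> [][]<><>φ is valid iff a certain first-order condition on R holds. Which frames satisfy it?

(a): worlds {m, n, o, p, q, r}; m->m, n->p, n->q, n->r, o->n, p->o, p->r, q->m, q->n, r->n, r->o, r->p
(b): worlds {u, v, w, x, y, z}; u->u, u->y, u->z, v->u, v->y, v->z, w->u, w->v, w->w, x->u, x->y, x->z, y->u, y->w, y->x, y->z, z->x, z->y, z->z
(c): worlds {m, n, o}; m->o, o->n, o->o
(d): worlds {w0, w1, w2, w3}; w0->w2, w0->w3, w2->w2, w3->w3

Frame correspondent (Sahlqvist): forall x forall y forall z ((xRy & x R^2 z) -> exists w (yRw & z R^2 w)) — i.e. a generalized confluence (Geach) condition.
(a): fails — nRp, nR²m but no w with pRw and mR²w.
(b): condition met.
(c): fails — mRo, mR²n but no w with oRw and nR²w.
(d): fails — w0Rw2, w0R²w3 but no w with w2Rw and w3R²w.
Valid on: (b).

(b)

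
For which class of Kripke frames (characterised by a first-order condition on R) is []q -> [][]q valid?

Transitivity

Suppose □q→□□q is valid. Take Rxy, Ryz and set V(q)={w : Rxw}. Then □q at x, so □□q at x, so □q at y, so q at z, i.e. Rxz.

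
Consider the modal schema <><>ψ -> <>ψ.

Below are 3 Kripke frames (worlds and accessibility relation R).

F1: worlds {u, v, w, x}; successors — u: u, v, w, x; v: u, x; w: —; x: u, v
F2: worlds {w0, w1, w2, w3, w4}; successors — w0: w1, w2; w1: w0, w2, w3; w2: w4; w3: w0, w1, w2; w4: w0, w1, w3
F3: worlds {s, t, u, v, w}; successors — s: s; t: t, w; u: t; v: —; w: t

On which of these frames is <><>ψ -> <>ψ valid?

The schema corresponds to transitivity: forall x forall y forall z (Rxy & Ryz -> Rxz).
F1: fails — Rvu and Ruv but not Rvv.
F2: fails — Rw1w2 and Rw2w4 but not Rw1w4.
F3: fails — Rwt and Rtw but not Rww.

none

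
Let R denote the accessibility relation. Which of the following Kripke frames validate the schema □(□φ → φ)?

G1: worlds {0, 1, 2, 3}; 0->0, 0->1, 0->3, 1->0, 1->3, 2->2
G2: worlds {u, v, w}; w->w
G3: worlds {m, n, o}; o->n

G2

The schema corresponds to shift-reflexivity: ∀x ∀y (Rxy → Ryy).
G1: fails — R01 but not R11.
G2: satisfies the condition.
G3: fails — Ron but not Rnn.
Valid on: G2.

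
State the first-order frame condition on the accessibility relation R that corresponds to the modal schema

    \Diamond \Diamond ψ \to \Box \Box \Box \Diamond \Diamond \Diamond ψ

\forall x \forall y \forall z ((x R^2 y \wedge x R^3 z) \to \exists w (y = w \wedge z R^3 w))

This is a Sahlqvist (Geach-type) schema ◇^2□^0ψ → □^3◇^3ψ.
Minimal-valuation argument: fix x; take any y with xR^2y and any z with xR^3z. Set V(ψ) to the set of worlds R-reachable from y in exactly 0 steps. Then □^0ψ holds at y, so the antecedent holds at x; validity forces ◇^3ψ at z, giving a w with zR^3w and yR^0w.
First-order correspondent: \forall x \forall y \forall z ((x R^2 y \wedge x R^3 z) \to \exists w (y = w \wedge z R^3 w)).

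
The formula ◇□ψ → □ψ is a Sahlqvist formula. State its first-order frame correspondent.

This schema is equivalent to the 5 axiom ◇ψ → □◇ψ.
It corresponds to the Euclidean property: ∀x ∀y ∀z (Rxy ∧ Rxz → Ryz).

the Euclidean property: ∀x ∀y ∀z (Rxy ∧ Rxz → Ryz)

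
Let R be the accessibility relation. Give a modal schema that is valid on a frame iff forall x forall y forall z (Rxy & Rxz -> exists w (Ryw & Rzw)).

◇□ψ → □◇ψ

The condition is convergence. The .2 schema ◇□ψ → □◇ψ defines it.
Suppose ◇□ψ→□◇ψ is valid. Take Rxy, Rxz and set V(ψ)={w : Ryw}. Then □ψ at y so ◇□ψ at x, so □◇ψ at x, so ◇ψ at z, giving w with Rzw and Ryw.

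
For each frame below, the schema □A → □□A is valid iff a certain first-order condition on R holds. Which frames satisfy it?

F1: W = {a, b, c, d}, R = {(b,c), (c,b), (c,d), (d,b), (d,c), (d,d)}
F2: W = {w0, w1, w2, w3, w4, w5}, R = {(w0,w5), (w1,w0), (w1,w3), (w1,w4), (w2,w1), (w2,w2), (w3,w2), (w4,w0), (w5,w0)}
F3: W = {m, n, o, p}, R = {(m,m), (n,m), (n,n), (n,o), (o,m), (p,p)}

F3

Frame correspondent (Sahlqvist): ∀x ∀y ∀z (Rxy ∧ Ryz → Rxz) — i.e. transitivity.
F1: fails — Rbc and Rcd but not Rbd.
F2: fails — Rw1w0 and Rw0w5 but not Rw1w5.
F3: condition met.
Valid on: F3.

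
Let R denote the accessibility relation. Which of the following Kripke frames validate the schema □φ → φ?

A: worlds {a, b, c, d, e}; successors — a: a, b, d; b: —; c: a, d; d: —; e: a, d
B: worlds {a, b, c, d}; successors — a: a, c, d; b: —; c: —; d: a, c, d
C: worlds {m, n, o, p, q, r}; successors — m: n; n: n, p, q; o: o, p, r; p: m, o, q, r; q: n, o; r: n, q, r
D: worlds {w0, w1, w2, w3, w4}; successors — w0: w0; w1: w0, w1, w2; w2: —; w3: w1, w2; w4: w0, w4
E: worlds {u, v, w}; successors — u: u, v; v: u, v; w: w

This is the axiom for reflexivity; its first-order frame correspondent is ∀x Rxx.
A: fails — world b does not see itself.
B: fails — world b does not see itself.
C: fails — world m does not see itself.
D: fails — world w2 does not see itself.
E: condition met.

E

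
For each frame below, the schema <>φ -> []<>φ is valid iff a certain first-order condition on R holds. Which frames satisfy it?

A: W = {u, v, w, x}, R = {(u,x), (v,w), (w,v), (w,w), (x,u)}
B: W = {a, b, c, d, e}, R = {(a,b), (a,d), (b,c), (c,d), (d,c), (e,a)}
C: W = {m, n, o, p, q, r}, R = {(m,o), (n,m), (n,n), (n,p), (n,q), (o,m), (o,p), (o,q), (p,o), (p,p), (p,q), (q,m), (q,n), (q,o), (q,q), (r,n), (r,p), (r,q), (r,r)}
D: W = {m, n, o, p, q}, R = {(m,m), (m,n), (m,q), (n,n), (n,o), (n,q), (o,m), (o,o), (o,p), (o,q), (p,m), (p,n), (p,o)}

none

This is the axiom for the Euclidean property; its first-order frame correspondent is forall x forall y forall z (Rxy & Rxz -> Ryz).
A: fails — Rux and Rux but not Rxx.
B: fails — Rab and Rab but not Rbb.
C: fails — Rmo and Rmo but not Roo.
D: fails — Rmq and Rmm but not Rqm.
Valid on no frame.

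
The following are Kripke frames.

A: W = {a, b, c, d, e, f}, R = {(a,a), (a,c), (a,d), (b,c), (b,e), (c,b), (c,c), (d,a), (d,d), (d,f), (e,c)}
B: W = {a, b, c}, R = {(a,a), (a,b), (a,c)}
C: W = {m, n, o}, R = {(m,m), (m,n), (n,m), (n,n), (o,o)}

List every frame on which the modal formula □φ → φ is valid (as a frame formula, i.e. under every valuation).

Frame correspondent (Sahlqvist): ∀x Rxx — i.e. reflexivity.
A: fails — world b does not see itself.
B: fails — world b does not see itself.
C: holds.

C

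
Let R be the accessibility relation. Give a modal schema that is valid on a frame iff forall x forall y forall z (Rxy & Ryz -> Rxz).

□s → □□s

The condition is transitivity. The 4 schema □s → □□s defines it.
Suppose □s→□□s is valid. Take Rxy, Ryz and set V(s)={w : Rxw}. Then □s at x, so □□s at x, so □s at y, so s at z, i.e. Rxz.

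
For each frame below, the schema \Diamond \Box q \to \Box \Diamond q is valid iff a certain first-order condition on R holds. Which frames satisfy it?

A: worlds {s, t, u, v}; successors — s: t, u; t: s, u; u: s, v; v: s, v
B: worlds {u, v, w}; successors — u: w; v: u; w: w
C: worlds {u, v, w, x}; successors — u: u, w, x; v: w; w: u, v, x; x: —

Frame correspondent (Sahlqvist): \forall x \forall y \forall z (Rxy \wedge Rxz \to \exists w (Ryw \wedge Rzw)) — i.e. convergence.
A: fails — Rts and Rtu but s and u have no common successor.
B: ✓.
C: fails — Ruw and Rux but w and x have no common successor.

B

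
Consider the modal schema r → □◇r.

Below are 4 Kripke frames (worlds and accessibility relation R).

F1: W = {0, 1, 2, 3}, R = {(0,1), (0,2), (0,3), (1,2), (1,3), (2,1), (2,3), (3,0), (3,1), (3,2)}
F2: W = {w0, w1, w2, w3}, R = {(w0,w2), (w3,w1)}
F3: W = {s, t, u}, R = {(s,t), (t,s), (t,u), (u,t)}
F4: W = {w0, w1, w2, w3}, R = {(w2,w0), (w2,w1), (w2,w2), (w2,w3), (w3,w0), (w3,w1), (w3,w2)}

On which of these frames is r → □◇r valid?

F3

This is the axiom for symmetry; its first-order frame correspondent is ∀x ∀y (Rxy → Ryx).
F1: fails — R02 but not R20.
F2: fails — Rw0w2 but not Rw2w0.
F3: condition met.
F4: fails — Rw3w1 but not Rw1w3.
Valid on: F3.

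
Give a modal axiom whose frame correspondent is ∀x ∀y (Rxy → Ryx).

q → □◇q

A defining formula is q → □◇q (the B axiom).
Suppose q→□◇q is valid. Take Rxy and set V(q)={x}. Then q at x, so □◇q at x, so ◇q at y, so some z with Ryz has q; z=x, i.e. Ryx.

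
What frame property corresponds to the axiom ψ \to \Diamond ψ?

Reflexivity

Equivalently (dual form): □ψ → ψ.
Suppose □ψ→ψ is valid. At any x set V(ψ)={w : Rxw}. Then □ψ holds at x, so ψ holds at x, i.e. Rxx.
Conversely, any frame satisfying \forall x Rxx validates the schema.
So the correspondent is reflexivity.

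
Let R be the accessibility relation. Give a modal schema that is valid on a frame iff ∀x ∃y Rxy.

The condition is seriality. The D schema □s → ◇s defines it.
Suppose □s→◇s is valid. At any x set V(s)=W. Then □s at x, so ◇s at x, so x has a successor.

□s → ◇s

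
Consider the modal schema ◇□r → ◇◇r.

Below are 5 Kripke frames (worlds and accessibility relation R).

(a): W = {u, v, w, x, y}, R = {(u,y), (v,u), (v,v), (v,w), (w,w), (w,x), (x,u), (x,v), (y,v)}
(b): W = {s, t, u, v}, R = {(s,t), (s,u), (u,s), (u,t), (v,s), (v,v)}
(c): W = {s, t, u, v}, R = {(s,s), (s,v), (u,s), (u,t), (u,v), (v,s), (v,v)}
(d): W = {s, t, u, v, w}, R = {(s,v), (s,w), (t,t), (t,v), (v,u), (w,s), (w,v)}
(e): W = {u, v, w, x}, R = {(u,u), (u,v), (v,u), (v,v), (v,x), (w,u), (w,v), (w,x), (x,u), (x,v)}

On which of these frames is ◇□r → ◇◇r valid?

The schema corresponds to a generalized confluence (Geach) condition: ∀x ∀y (xRy → ∃w (yRw ∧ xR²w)).
(a): ✓.
(b): fails — sRt but no w with tRw and sR²w.
(c): fails — uRt but no w with tRw and uR²w.
(d): fails — vRu but no w* with uRw* and vR²w*.
(e): ✓.

(a), (e)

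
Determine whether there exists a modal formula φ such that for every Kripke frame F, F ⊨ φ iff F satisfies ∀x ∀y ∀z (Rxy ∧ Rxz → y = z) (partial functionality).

The condition is partial functionality. A defining modal formula is ◇q → □q.
Suppose ◇q→□q is valid. Take Rxy, Rxz and set V(q)={y}. Then ◇q at x, so □q at x, so q at z, i.e. z=y.

Yes, by ◇q → □q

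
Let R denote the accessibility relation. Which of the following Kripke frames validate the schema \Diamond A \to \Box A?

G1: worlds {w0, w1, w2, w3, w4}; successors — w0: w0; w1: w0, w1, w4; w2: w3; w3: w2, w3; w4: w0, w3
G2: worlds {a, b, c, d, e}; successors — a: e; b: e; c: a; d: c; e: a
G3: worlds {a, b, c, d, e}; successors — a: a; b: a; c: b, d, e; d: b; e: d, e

G2

The schema corresponds to partial functionality: \forall x \forall y \forall z (Rxy \wedge Rxz \to y = z).
G1: fails — w1 sees both w0 and w1.
G2: satisfies the condition.
G3: fails — c sees both b and d.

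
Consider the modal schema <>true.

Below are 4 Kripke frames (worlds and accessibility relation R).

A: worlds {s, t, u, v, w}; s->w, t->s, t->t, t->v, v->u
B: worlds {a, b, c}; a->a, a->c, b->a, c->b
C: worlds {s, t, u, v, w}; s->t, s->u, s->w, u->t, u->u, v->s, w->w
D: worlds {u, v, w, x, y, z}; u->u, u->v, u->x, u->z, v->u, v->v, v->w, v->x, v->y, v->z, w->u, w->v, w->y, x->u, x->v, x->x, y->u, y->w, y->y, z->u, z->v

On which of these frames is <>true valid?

B, D

Frame correspondent (Sahlqvist): forall x exists y Rxy — i.e. seriality.
A: fails — world u has no successor.
B: ✓.
C: fails — world t has no successor.
D: ✓.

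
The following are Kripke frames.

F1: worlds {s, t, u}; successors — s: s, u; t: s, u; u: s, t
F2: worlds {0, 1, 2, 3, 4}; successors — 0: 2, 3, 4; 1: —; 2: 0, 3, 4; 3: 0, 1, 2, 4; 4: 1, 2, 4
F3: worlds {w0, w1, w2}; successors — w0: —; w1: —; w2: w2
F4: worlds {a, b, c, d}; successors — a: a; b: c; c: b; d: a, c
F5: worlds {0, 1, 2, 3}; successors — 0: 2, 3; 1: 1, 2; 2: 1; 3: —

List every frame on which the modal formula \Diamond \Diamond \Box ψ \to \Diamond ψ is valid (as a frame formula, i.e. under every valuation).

This is the axiom for a generalized confluence (Geach) condition; its first-order frame correspondent is \forall x \forall y (x R^2 y \to \exists w (yRw \wedge xRw)).
F1: satisfies the condition.
F2: fails — 0R²1 but no w with 1Rw and 0Rw.
F3: satisfies the condition.
F4: satisfies the condition.
F5: satisfies the condition.

F1, F3, F4, F5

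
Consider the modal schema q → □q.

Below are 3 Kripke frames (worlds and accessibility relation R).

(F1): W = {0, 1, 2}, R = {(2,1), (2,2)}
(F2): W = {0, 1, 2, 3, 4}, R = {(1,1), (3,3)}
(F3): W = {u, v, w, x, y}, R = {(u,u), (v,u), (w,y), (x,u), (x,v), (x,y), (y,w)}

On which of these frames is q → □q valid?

(F2)

This is the axiom for a generalized confluence (Geach) condition; its first-order frame correspondent is ∀x ∀z (xRz → ∃w (x = w ∧ z = w)).
(F1): fails — 2R1 but 2 ≠ 1.
(F2): holds.
(F3): fails — vRu but v ≠ u.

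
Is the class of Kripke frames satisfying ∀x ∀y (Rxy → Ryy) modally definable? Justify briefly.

The condition is shift-reflexivity. A defining modal formula is □(□p → p).
Suppose □(□p→p) is valid. Take Rxy and set V(p)={w : Ryw}. Then at y, □p holds; since □(□p→p) at x, □p→p at y, so p at y, i.e. Ryy.

Yes, by □(□p → p)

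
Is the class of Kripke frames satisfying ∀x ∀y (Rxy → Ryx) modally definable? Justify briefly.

This is a Sahlqvist condition; the B axiom q → □◇q defines it.
Suppose q→□◇q is valid. Take Rxy and set V(q)={x}. Then q at x, so □◇q at x, so ◇q at y, so some z with Ryz has q; z=x, i.e. Ryx.

Definable; q → □◇q defines it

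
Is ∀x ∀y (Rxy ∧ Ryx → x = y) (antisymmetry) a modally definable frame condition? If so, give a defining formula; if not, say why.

If a class were modally definable it would be closed under surjective bounded morphisms (Goldblatt–Thomason).
The 8-cycle (worlds w0,w1,w2,w3,w4,w5,w6,w7 with w0→w1→w2→w3→w4→w5→w6→w7→w0) is antisymmetric. Sending even-indexed worlds to • and odd-indexed worlds to ∘ is a surjective bounded morphism onto the two-world frame with •↔∘, which is not antisymmetric.
Hence antisymmetry is not modally definable.

No — not modally definable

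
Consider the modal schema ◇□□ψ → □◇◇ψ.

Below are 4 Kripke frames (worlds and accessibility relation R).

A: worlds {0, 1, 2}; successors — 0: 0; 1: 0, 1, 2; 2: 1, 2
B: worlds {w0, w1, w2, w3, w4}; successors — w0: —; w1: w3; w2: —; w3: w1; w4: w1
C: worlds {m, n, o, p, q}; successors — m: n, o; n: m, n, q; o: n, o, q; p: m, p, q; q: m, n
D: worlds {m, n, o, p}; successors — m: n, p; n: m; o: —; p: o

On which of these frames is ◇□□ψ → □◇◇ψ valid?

A, B, C

This is the axiom for a generalized confluence (Geach) condition; its first-order frame correspondent is ∀x ∀y ∀z ((xRy ∧ xRz) → ∃w (yR²w ∧ zR²w)).
A: satisfies the condition.
B: satisfies the condition.
C: satisfies the condition.
D: fails — mRn, mRp but no w with nR²w and pR²w.
Valid on: A, B, C.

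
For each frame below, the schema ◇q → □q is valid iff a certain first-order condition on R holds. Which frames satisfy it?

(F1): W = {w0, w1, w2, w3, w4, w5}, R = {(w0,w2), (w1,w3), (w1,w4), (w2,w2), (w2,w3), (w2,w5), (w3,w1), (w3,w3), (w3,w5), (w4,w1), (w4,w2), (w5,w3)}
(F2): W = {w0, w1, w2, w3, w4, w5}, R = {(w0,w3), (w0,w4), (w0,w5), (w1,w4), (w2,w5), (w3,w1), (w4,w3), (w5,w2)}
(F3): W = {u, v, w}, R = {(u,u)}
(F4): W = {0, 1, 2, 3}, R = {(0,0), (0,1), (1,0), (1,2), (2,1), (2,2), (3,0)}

(F3)

Frame correspondent (Sahlqvist): ∀x ∀y ∀z (Rxy ∧ Rxz → y = z) — i.e. partial functionality.
(F1): fails — w1 sees both w3 and w4.
(F2): fails — w0 sees both w3 and w4.
(F3): satisfies the condition.
(F4): fails — 0 sees both 0 and 1.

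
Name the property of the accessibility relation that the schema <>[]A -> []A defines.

Equivalently (dual form): ◇A → □◇A.
Suppose ◇A→□◇A is valid. Take Rxy, Rxz and set V(A)={y}. Then ◇A at x, so □◇A at x, so ◇A at z, so some w with Rzw has A; w=y, i.e. Rzy. By symmetry of the argument, Ryz.
The converse is a direct semantic check.
So the correspondent is the Euclidean property.

the Euclidean property: forall x forall y forall z (Rxy & Rxz -> Ryz)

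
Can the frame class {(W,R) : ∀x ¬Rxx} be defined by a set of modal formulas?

Any modally definable frame class is closed under surjective bounded morphisms.
The 5-cycle (worlds s,t,u,v,w with s→t→u→v→w→s) is irreflexive, and the map sending every world to a single reflexive point • is a surjective bounded morphism (forth: every edge maps to (•,•); back: every world has a successor). So any modal formula valid on the 5-cycle is also valid on the reflexive point, which is not irreflexive.
So no modal formula (or set of formulas) defines exactly the irreflexive frames.

No — not modally definable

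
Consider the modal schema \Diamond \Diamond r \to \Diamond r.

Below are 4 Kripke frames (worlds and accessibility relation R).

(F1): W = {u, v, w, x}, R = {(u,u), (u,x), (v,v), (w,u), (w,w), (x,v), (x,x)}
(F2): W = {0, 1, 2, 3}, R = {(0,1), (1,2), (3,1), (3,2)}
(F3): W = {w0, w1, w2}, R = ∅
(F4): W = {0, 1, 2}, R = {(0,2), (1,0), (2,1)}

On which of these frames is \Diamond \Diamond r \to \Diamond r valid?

This is the axiom for transitivity; its first-order frame correspondent is \forall x \forall y \forall z (Rxy \wedge Ryz \to Rxz).
(F1): fails — Rwu and Rux but not Rwx.
(F2): fails — R01 and R12 but not R02.
(F3): satisfies the condition.
(F4): fails — R10 and R02 but not R12.
Valid on: (F3).

(F3)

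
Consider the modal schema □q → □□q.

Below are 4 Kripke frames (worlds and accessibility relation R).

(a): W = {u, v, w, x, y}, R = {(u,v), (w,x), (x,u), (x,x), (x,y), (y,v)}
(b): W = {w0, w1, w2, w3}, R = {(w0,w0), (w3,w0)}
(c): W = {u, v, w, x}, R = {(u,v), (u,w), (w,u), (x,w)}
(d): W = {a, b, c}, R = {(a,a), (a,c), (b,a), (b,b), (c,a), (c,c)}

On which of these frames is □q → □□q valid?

Frame correspondent (Sahlqvist): ∀x ∀y ∀z (Rxy ∧ Ryz → Rxz) — i.e. transitivity.
(a): fails — Rwx and Rxu but not Rwu.
(b): satisfies the condition.
(c): fails — Rwu and Ruv but not Rwv.
(d): fails — Rba and Rac but not Rbc.
Valid on: (b).

(b)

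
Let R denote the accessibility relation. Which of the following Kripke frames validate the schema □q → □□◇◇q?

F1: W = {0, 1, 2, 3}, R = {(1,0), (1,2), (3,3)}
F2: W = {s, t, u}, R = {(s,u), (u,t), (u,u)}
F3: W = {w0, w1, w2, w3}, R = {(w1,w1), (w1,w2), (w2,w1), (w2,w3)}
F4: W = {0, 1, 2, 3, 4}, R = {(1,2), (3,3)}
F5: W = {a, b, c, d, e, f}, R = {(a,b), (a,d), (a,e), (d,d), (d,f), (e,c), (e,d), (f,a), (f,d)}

F1, F4

This is the axiom for a generalized confluence (Geach) condition; its first-order frame correspondent is ∀x ∀z (xR²z → ∃w (xRw ∧ zR²w)).
F1: holds.
F2: fails — sR²t but no w with sRw and tR²w.
F3: fails — w1R²w3 but no w with w1Rw and w3R²w.
F4: holds.
F5: fails — aR²c but no w with aRw and cR²w.
Valid on: F1, F4.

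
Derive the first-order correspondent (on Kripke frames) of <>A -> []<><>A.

This is a Sahlqvist (Geach-type) schema ◇^1□^0A → □^1◇^2A.
Minimal-valuation argument: fix x; take any y with xR^1y and any z with xR^1z. Set V(A) to the set of worlds R-reachable from y in exactly 0 steps. Then □^0A holds at y, so the antecedent holds at x; validity forces ◇^2A at z, giving a w with zR^2w and yR^0w.
First-order correspondent: forall x forall y forall z ((xRy & xRz) -> exists w (y = w & z R^2 w)).

forall x forall y forall z ((xRy & xRz) -> exists w (y = w & z R^2 w))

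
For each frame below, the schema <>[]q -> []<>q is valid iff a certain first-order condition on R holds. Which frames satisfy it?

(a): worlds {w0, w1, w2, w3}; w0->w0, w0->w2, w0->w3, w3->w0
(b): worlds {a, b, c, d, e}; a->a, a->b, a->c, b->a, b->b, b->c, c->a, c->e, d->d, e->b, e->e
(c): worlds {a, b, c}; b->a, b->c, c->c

(b)

The schema corresponds to convergence: forall x forall y forall z (Rxy & Rxz -> exists w (Ryw & Rzw)).
(a): fails — Rw0w2 and Rw0w2 but w2 and w2 have no common successor.
(b): holds.
(c): fails — Rba and Rba but a and a have no common successor.
Valid on: (b).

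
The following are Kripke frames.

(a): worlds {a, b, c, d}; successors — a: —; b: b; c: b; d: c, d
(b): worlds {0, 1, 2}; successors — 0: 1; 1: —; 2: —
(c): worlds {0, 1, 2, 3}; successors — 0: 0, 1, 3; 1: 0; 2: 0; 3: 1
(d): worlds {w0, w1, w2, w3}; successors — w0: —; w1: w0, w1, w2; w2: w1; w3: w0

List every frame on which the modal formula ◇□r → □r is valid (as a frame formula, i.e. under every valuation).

none

This is the axiom for the Euclidean property; its first-order frame correspondent is ∀x ∀y ∀z (Rxy ∧ Rxz → Ryz).
(a): fails — Rdc and Rdd but not Rcd.
(b): fails — R01 and R01 but not R11.
(c): fails — R01 and R01 but not R11.
(d): fails — Rw1w2 and Rw1w2 but not Rw2w2.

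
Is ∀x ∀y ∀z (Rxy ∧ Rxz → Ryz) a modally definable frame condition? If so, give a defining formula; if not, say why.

Yes — defined by ◇q → □◇q

Yes: it is the Euclidean property, defined by the 5 schema ◇q → □◇q.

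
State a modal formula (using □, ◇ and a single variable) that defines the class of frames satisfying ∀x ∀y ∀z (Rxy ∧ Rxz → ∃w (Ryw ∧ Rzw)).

The condition is convergence. The .2 schema ◇□ψ → □◇ψ defines it.
Suppose ◇□ψ→□◇ψ is valid. Take Rxy, Rxz and set V(ψ)={w : Ryw}. Then □ψ at y so ◇□ψ at x, so □◇ψ at x, so ◇ψ at z, giving w with Rzw and Ryw.

◇□ψ → □◇ψ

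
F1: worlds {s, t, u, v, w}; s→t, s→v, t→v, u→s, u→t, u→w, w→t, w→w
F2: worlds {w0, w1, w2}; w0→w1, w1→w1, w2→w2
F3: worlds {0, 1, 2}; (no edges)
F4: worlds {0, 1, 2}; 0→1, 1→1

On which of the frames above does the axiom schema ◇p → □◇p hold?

F2, F3, F4

Frame correspondent (Sahlqvist): ∀x ∀y ∀z (Rxy ∧ Rxz → Ryz) — i.e. the Euclidean property.
F1: fails — Rsv and Rsv but not Rvv.
F2: condition met.
F3: condition met.
F4: condition met.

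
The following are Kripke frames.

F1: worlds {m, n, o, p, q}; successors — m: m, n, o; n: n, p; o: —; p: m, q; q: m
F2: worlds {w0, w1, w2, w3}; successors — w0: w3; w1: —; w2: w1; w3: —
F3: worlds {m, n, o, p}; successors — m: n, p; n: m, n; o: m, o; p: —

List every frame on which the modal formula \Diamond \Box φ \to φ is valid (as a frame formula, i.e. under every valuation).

none

Frame correspondent (Sahlqvist): \forall x \forall y (Rxy \to Ryx) — i.e. symmetry.
F1: fails — Rpm but not Rmp.
F2: fails — Rw0w3 but not Rw3w0.
F3: fails — Rom but not Rmo.
Valid on no frame.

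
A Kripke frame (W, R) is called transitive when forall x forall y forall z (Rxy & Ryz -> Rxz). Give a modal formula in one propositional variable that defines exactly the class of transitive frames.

This is transitivity; the standard corresponding axiom is 4: □r → □□r.
Suppose □r→□□r is valid. Take Rxy, Ryz and set V(r)={w : Rxw}. Then □r at x, so □□r at x, so □r at y, so r at z, i.e. Rxz.

□r → □□r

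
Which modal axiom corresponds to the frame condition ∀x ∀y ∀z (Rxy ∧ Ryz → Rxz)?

A defining formula is □ψ → □□ψ (the 4 axiom).
Suppose □ψ→□□ψ is valid. Take Rxy, Ryz and set V(ψ)={w : Rxw}. Then □ψ at x, so □□ψ at x, so □ψ at y, so ψ at z, i.e. Rxz.

□ψ → □□ψ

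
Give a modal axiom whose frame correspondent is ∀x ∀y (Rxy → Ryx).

q → □◇q

The condition is symmetry. The B schema q → □◇q defines it.
Suppose q→□◇q is valid. Take Rxy and set V(q)={x}. Then q at x, so □◇q at x, so ◇q at y, so some z with Ryz has q; z=x, i.e. Ryx.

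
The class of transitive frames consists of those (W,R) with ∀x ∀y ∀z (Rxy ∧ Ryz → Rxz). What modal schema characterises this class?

A defining formula is □r → □□r (the 4 axiom).
Suppose □r→□□r is valid. Take Rxy, Ryz and set V(r)={w : Rxw}. Then □r at x, so □□r at x, so □r at y, so r at z, i.e. Rxz.

□r → □□r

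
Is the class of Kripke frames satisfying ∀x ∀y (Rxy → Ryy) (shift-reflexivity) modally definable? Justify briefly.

Yes: it is shift-reflexivity, defined by the T□ schema □(□q → q).

Definable; □(□q → q) defines it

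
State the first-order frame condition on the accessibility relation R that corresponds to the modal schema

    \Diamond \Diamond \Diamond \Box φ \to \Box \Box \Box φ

\forall x \forall y \forall z ((x R^3 y \wedge x R^3 z) \to \exists w (yRw \wedge z = w))

This is a Sahlqvist (Geach-type) schema ◇^3□^1φ → □^3◇^0φ.
Minimal-valuation argument: fix x; take any y with xR^3y and any z with xR^3z. Set V(φ) to the set of worlds R-reachable from y in exactly 1 step. Then □^1φ holds at y, so the antecedent holds at x; validity forces ◇^0φ at z, giving a w with zR^0w and yR^1w.
First-order correspondent: \forall x \forall y \forall z ((x R^3 y \wedge x R^3 z) \to \exists w (yRw \wedge z = w)).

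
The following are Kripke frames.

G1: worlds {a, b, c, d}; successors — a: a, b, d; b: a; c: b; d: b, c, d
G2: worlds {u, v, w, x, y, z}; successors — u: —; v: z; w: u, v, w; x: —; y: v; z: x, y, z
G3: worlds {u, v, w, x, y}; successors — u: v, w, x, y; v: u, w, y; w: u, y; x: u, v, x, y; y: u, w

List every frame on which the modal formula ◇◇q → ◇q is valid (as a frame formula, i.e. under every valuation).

Frame correspondent (Sahlqvist): ∀x ∀y ∀z (Rxy ∧ Ryz → Rxz) — i.e. transitivity.
G1: fails — Rba and Rab but not Rbb.
G2: fails — Rvz and Rzx but not Rvx.
G3: fails — Ruv and Rvu but not Ruu.
Valid on no frame.

none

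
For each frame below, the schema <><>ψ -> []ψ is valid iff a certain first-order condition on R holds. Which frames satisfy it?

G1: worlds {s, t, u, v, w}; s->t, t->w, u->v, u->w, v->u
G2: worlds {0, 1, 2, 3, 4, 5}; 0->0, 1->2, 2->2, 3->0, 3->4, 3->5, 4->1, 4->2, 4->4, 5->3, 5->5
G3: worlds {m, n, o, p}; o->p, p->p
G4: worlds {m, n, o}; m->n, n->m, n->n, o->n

G3

The schema corresponds to a generalized confluence (Geach) condition: forall x forall y forall z ((x R^2 y & xRz) -> exists w (y = w & z = w)).
G1: fails — sR²w, sRt but w ≠ t.
G2: fails — 3R²0, 3R4 but 0 ≠ 4.
G3: condition met.
G4: fails — mR²m, mRn but m ≠ n.
Valid on: G3.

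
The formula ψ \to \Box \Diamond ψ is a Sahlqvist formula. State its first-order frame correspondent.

Symmetry

This is the B axiom.
It corresponds to symmetry: \forall x \forall y (Rxy \to Ryx).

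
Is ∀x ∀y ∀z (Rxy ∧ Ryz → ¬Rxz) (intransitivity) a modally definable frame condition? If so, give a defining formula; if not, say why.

If a class were modally definable it would be closed under surjective bounded morphisms (Goldblatt–Thomason).
The 7-cycle (worlds s,t,u,v,w,x,y with s→t→u→v→w→x→y→s) is intransitive. Mapping every world to a single reflexive point • is a surjective bounded morphism; the reflexive point is not intransitive (R••∧R•• but R••).
So no modal formula (or set of formulas) defines exactly the intransitive frames.

No — not modally definable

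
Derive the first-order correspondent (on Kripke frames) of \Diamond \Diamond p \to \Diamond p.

\forall x \forall y (x R^2 y \to \exists w (y = w \wedge xRw))

This is a Sahlqvist (Geach-type) schema ◇^2□^0p → □^0◇^1p.
Minimal-valuation argument: fix x; take any y with xR^2y and any z with xR^0z. Set V(p) to the set of worlds R-reachable from y in exactly 0 steps. Then □^0p holds at y, so the antecedent holds at x; validity forces ◇^1p at z, giving a w with zR^1w and yR^0w.
First-order correspondent: \forall x \forall y (x R^2 y \to \exists w (y = w \wedge xRw)).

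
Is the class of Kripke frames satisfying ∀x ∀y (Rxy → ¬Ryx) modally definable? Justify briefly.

Any modally definable frame class is closed under surjective bounded morphisms.
The 4-cycle (worlds 0,1,2,3 with 0→1→2→3→0) is asymmetric. Mapping every world to a single reflexive point • is a surjective bounded morphism, and the reflexive point is not asymmetric (R•• but asymmetry requires ¬R••).
So the class is not modally definable.

No — not modally definable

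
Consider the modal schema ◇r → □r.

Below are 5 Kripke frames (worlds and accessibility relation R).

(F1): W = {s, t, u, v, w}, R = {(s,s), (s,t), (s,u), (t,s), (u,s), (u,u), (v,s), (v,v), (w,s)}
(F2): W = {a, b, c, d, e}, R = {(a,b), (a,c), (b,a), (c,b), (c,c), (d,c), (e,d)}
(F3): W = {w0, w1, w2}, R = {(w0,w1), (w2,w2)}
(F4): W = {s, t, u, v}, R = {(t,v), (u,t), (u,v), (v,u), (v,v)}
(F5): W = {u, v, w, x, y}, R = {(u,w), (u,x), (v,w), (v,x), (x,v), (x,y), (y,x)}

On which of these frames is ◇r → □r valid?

(F3)

The schema corresponds to partial functionality: ∀x ∀y ∀z (Rxy ∧ Rxz → y = z).
(F1): fails — s sees both s and t.
(F2): fails — a sees both b and c.
(F3): condition met.
(F4): fails — u sees both t and v.
(F5): fails — u sees both w and x.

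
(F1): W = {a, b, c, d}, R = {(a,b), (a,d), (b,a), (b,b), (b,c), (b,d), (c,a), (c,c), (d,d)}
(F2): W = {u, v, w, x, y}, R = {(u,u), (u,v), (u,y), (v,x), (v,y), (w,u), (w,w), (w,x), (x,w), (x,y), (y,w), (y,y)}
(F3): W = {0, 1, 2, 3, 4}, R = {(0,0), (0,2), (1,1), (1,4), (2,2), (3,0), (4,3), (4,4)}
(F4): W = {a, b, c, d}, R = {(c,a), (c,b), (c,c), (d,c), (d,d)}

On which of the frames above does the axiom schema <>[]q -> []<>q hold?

(F2)

The schema corresponds to convergence: forall x forall y forall z (Rxy & Rxz -> exists w (Ryw & Rzw)).
(F1): fails — Rbc and Rba but c and a have no common successor.
(F2): holds.
(F3): fails — R43 and R44 but 3 and 4 have no common successor.
(F4): fails — Rcc and Rcb but c and b have no common successor.
Valid on: (F2).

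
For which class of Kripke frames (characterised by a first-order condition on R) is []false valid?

□⊥ is valid iff no world has any successor (otherwise □⊥ fails at any world with one).

emptiness of R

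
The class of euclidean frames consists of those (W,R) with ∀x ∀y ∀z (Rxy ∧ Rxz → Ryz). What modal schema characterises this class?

A defining formula is ◇p → □◇p (the 5 axiom).
Suppose ◇p→□◇p is valid. Take Rxy, Rxz and set V(p)={y}. Then ◇p at x, so □◇p at x, so ◇p at z, so some w with Rzw has p; w=y, i.e. Rzy. By symmetry of the argument, Ryz.

◇p → □◇p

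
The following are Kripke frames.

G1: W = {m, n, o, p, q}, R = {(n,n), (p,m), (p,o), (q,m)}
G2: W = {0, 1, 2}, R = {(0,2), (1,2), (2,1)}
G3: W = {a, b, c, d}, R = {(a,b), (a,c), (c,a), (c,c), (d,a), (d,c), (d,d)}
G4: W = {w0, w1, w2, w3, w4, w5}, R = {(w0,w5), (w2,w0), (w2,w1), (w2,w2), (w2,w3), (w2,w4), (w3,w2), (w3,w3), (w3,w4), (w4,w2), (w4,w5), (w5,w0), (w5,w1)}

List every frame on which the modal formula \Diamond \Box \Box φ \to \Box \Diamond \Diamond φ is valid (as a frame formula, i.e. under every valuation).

Frame correspondent (Sahlqvist): \forall x \forall y \forall z ((xRy \wedge xRz) \to \exists w (y R^2 w \wedge z R^2 w)) — i.e. a generalized confluence (Geach) condition.
G1: fails — pRm, pRm but no w with mR²w and mR²w.
G2: satisfies the condition.
G3: fails — aRb, aRb but no w with bR²w and bR²w.
G4: fails — w2Rw0, w2Rw1 but no w with w0R²w and w1R²w.
Valid on: G2.

G2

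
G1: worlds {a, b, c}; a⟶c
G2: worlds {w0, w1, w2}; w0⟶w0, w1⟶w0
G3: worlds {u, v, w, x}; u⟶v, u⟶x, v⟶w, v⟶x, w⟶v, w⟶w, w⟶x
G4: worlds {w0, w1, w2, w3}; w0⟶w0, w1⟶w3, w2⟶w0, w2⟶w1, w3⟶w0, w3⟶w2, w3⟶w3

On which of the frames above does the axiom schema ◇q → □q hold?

G1, G2

This is the axiom for partial functionality; its first-order frame correspondent is ∀x ∀y ∀z (Rxy ∧ Rxz → y = z).
G1: satisfies the condition.
G2: satisfies the condition.
G3: fails — u sees both v and x.
G4: fails — w2 sees both w0 and w1.
Valid on: G1, G2.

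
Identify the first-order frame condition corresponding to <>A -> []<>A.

This is the 5 axiom.
It corresponds to the Euclidean property: forall x forall y forall z (Rxy & Rxz -> Ryz).

the Euclidean property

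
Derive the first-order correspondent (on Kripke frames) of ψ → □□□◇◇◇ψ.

∀x ∀z (xR³z → ∃w (x = w ∧ zR³w))

This is a Sahlqvist (Geach-type) schema ◇^0□^0ψ → □^3◇^3ψ.
Minimal-valuation argument: fix x; take any y with xR^0y and any z with xR^3z. Set V(ψ) to the set of worlds R-reachable from y in exactly 0 steps. Then □^0ψ holds at y, so the antecedent holds at x; validity forces ◇^3ψ at z, giving a w with zR^3w and yR^0w.
First-order correspondent: ∀x ∀z (xR³z → ∃w (x = w ∧ zR³w)).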